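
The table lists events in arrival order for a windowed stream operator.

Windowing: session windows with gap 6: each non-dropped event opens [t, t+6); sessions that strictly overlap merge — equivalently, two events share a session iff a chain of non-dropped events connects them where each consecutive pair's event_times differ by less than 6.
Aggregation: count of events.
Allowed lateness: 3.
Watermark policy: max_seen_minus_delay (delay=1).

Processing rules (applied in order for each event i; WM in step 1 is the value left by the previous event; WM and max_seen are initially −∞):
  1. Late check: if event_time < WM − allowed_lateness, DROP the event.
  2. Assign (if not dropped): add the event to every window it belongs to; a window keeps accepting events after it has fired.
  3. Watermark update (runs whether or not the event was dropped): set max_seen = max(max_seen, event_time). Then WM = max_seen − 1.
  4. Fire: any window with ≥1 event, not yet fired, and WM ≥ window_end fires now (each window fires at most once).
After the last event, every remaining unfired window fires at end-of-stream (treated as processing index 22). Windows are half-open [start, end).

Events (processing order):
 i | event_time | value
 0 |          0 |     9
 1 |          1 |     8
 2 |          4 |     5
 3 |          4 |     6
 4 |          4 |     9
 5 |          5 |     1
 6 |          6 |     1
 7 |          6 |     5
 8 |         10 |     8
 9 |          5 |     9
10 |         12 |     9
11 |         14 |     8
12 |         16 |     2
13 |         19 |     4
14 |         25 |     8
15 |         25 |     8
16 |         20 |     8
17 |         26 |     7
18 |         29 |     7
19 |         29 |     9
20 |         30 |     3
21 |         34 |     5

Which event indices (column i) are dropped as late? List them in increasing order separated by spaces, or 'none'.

9 16

i=0 t=0 v=9: → [0,6); WM=-1
i=1 t=1 v=8: → [0,7); WM=0
i=2 t=4 v=5: → [0,10); WM=3
i=3 t=4 v=6: → [0,10); WM=3
i=4 t=4 v=9: → [0,10); WM=3
i=5 t=5 v=1: → [0,11); WM=4
i=6 t=6 v=1: → [0,12); WM=5
i=7 t=6 v=5: → [0,12); WM=5
i=8 t=10 v=8: → [0,16); WM=9
i=9 t=5 v=9: DROP (t<9-3); WM=9
i=10 t=12 v=9: → [0,18); WM=11
i=11 t=14 v=8: → [0,20); WM=13
i=12 t=16 v=2: → [0,22); WM=15
i=13 t=19 v=4: → [0,25); WM=18
i=14 t=25 v=8: → [25,31); WM=24
i=15 t=25 v=8: → [25,31); WM=24
i=16 t=20 v=8: DROP (t<24-3); WM=24
i=17 t=26 v=7: → [25,32); WM=25
i=18 t=29 v=7: → [25,35); WM=28
i=19 t=29 v=9: → [25,35); WM=28
i=20 t=30 v=3: → [25,36); WM=29
i=21 t=34 v=5: → [25,40); WM=33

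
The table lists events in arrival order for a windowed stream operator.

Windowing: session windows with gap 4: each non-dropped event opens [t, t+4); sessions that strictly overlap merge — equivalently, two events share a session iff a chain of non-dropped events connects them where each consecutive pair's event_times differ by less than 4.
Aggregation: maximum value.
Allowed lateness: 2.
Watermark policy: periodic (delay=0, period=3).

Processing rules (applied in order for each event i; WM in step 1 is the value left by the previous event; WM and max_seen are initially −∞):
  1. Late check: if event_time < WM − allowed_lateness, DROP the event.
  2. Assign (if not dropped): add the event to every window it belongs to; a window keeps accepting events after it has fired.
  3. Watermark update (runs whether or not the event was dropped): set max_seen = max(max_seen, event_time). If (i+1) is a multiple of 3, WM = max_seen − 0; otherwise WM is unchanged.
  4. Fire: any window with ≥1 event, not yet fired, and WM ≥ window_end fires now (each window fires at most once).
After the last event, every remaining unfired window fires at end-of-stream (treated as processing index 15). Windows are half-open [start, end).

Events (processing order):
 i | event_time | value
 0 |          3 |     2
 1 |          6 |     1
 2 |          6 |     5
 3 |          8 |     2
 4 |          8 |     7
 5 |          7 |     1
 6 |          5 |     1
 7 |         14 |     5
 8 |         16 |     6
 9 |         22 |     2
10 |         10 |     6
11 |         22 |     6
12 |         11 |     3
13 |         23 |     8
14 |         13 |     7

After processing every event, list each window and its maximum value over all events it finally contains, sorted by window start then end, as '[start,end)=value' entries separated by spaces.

i=0 t=3 v=2: → [3,7); WM=−∞
i=1 t=6 v=1: → [3,10); WM=−∞
i=2 t=6 v=5: → [3,10); WM=6
i=3 t=8 v=2: → [3,12); WM=6
i=4 t=8 v=7: → [3,12); WM=6
i=5 t=7 v=1: → [3,12); WM=8
i=6 t=5 v=1: DROP (t<8-2); WM=8
i=7 t=14 v=5: → [14,18); WM=8
i=8 t=16 v=6: → [14,20); WM=16
i=9 t=22 v=2: → [22,26); WM=16
i=10 t=10 v=6: DROP (t<16-2); WM=16
i=11 t=22 v=6: → [22,26); WM=22
i=12 t=11 v=3: DROP (t<22-2); WM=22
i=13 t=23 v=8: → [22,27); WM=22
i=14 t=13 v=7: DROP (t<22-2); WM=23

[3,12)=7 [14,20)=6 [22,27)=8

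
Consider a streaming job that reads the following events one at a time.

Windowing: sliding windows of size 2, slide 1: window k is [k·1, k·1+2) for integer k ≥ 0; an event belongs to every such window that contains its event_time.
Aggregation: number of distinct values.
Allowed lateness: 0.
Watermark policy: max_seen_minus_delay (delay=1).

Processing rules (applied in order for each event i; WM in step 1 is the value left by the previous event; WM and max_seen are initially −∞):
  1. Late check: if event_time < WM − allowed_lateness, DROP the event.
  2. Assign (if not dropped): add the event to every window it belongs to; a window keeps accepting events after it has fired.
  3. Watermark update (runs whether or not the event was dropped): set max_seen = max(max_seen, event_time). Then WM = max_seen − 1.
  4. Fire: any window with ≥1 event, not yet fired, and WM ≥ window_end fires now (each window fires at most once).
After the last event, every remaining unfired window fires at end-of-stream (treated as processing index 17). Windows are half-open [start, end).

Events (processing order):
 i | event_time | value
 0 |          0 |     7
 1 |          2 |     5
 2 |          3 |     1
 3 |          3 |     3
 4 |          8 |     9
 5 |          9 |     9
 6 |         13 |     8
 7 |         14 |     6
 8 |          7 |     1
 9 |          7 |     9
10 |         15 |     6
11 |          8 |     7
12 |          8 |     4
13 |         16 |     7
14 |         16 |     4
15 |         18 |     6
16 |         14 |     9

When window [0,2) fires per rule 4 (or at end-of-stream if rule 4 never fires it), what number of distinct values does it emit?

1

i=0 t=0 v=7: → [0,2); WM=-1
i=1 t=2 v=5: → [2,4),[1,3); WM=1
i=2 t=3 v=1: → [3,5),[2,4); WM=2; [0,2) fires=1
i=3 t=3 v=3: → [3,5),[2,4); WM=2
i=4 t=8 v=9: → [8,10),[7,9); WM=7; [1,3) fires=1 [2,4) fires=3 [3,5) fires=2
i=5 t=9 v=9: → [9,11),[8,10); WM=8
i=6 t=13 v=8: → [13,15),[12,14); WM=12; [7,9) fires=1 [8,10) fires=1 [9,11) fires=1
i=7 t=14 v=6: → [14,16),[13,15); WM=13
i=8 t=7 v=1: DROP (t<13-0); WM=13
i=9 t=7 v=9: DROP (t<13-0); WM=13
i=10 t=15 v=6: → [15,17),[14,16); WM=14; [12,14) fires=1
i=11 t=8 v=7: DROP (t<14-0); WM=14
i=12 t=8 v=4: DROP (t<14-0); WM=14
i=13 t=16 v=7: → [16,18),[15,17); WM=15; [13,15) fires=2
i=14 t=16 v=4: → [16,18),[15,17); WM=15
i=15 t=18 v=6: → [18,20),[17,19); WM=17; [14,16) fires=1 [15,17) fires=3
i=16 t=14 v=9: DROP (t<17-0); WM=17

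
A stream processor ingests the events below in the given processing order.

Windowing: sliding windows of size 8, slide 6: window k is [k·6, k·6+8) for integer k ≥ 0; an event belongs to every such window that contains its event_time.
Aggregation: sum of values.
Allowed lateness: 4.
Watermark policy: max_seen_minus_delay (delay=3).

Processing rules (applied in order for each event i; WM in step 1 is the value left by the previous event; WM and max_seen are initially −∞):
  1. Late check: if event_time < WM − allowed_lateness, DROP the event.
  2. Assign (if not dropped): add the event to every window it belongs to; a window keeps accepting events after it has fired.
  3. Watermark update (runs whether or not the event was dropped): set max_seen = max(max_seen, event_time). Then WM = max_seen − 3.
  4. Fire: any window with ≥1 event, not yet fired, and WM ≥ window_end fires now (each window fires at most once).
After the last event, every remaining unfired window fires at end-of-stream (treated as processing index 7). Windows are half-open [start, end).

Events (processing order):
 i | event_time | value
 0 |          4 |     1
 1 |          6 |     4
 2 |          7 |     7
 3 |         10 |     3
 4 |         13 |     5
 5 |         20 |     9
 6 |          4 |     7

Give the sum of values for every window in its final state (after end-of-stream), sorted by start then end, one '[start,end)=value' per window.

[0,8)=12 [6,14)=19 [12,20)=5 [18,26)=9

i=0 t=4 v=1: → [0,8); WM=1
i=1 t=6 v=4: → [6,14),[0,8); WM=3
i=2 t=7 v=7: → [6,14),[0,8); WM=4
i=3 t=10 v=3: → [6,14); WM=7
i=4 t=13 v=5: → [12,20),[6,14); WM=10; [0,8) fires=12
i=5 t=20 v=9: → [18,26); WM=17; [6,14) fires=19
i=6 t=4 v=7: DROP (t<17-4); WM=17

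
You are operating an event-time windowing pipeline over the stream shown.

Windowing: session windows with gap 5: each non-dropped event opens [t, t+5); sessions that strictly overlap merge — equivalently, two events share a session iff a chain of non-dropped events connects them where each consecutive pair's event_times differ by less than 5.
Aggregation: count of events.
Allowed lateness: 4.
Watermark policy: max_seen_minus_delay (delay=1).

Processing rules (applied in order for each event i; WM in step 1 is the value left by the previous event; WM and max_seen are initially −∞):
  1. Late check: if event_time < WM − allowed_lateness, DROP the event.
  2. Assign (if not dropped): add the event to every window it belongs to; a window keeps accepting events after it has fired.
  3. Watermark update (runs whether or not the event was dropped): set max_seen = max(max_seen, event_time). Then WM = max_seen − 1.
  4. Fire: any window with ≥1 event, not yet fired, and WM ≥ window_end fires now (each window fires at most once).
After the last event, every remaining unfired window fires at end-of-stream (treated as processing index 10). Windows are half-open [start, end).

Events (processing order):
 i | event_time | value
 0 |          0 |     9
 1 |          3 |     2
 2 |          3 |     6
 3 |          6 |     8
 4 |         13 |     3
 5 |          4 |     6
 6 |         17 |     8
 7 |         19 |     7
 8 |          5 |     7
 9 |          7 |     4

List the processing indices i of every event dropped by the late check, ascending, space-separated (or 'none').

i=0 t=0 v=9: → [0,5); WM=-1
i=1 t=3 v=2: → [0,8); WM=2
i=2 t=3 v=6: → [0,8); WM=2
i=3 t=6 v=8: → [0,11); WM=5
i=4 t=13 v=3: → [13,18); WM=12
i=5 t=4 v=6: DROP (t<12-4); WM=12
i=6 t=17 v=8: → [13,22); WM=16
i=7 t=19 v=7: → [13,24); WM=18
i=8 t=5 v=7: DROP (t<18-4); WM=18
i=9 t=7 v=4: DROP (t<18-4); WM=18

5 8 9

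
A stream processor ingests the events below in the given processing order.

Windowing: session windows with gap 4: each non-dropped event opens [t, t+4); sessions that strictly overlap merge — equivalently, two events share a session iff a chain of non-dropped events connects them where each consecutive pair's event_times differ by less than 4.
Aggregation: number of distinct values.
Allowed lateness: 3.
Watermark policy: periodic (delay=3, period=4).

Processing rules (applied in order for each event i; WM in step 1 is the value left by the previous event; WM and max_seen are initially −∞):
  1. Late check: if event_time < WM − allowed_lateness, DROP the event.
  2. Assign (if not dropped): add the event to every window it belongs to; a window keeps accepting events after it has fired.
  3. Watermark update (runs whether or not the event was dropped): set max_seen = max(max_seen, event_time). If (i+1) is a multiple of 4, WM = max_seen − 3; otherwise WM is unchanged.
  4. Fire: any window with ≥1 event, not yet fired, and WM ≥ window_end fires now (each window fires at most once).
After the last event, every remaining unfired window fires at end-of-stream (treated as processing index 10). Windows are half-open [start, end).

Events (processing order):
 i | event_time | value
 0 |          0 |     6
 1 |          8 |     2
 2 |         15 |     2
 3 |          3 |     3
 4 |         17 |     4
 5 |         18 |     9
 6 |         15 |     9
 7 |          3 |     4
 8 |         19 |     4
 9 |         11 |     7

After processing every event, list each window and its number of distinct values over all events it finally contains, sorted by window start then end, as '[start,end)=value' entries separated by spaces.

[0,7)=2 [8,12)=1 [15,23)=3

i=0 t=0 v=6: → [0,4); WM=−∞
i=1 t=8 v=2: → [8,12); WM=−∞
i=2 t=15 v=2: → [15,19); WM=−∞
i=3 t=3 v=3: → [0,7); WM=12
i=4 t=17 v=4: → [15,21); WM=12
i=5 t=18 v=9: → [15,22); WM=12
i=6 t=15 v=9: → [15,22); WM=12
i=7 t=3 v=4: DROP (t<12-3); WM=15
i=8 t=19 v=4: → [15,23); WM=15
i=9 t=11 v=7: DROP (t<15-3); WM=15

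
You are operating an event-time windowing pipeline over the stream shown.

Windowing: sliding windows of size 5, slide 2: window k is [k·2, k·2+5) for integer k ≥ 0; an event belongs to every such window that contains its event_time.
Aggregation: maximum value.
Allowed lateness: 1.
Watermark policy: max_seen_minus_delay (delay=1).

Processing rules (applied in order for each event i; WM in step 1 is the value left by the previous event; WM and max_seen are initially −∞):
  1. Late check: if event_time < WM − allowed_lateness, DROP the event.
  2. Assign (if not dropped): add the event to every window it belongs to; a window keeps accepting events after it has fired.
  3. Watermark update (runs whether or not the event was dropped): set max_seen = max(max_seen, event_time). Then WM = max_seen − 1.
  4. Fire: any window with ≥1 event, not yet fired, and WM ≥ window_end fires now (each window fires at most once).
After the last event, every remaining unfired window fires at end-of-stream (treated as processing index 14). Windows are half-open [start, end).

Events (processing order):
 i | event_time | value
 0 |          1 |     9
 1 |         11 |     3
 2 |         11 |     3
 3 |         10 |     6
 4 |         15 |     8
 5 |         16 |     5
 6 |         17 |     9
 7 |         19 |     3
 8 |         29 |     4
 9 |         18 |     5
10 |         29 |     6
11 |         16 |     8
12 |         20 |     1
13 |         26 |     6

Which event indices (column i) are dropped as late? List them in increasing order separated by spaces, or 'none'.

9 11 12 13

i=0 t=1 v=9: → [0,5); WM=0
i=1 t=11 v=3: → [10,15),[8,13); WM=10; [0,5) fires=9
i=2 t=11 v=3: → [10,15),[8,13); WM=10
i=3 t=10 v=6: → [10,15),[8,13),[6,11); WM=10
i=4 t=15 v=8: → [14,19),[12,17); WM=14; [6,11) fires=6 [8,13) fires=6
i=5 t=16 v=5: → [16,21),[14,19),[12,17); WM=15; [10,15) fires=6
i=6 t=17 v=9: → [16,21),[14,19); WM=16
i=7 t=19 v=3: → [18,23),[16,21); WM=18; [12,17) fires=8
i=8 t=29 v=4: → [28,33),[26,31); WM=28; [14,19) fires=9 [16,21) fires=9 [18,23) fires=3
i=9 t=18 v=5: DROP (t<28-1); WM=28
i=10 t=29 v=6: → [28,33),[26,31); WM=28
i=11 t=16 v=8: DROP (t<28-1); WM=28
i=12 t=20 v=1: DROP (t<28-1); WM=28
i=13 t=26 v=6: DROP (t<28-1); WM=28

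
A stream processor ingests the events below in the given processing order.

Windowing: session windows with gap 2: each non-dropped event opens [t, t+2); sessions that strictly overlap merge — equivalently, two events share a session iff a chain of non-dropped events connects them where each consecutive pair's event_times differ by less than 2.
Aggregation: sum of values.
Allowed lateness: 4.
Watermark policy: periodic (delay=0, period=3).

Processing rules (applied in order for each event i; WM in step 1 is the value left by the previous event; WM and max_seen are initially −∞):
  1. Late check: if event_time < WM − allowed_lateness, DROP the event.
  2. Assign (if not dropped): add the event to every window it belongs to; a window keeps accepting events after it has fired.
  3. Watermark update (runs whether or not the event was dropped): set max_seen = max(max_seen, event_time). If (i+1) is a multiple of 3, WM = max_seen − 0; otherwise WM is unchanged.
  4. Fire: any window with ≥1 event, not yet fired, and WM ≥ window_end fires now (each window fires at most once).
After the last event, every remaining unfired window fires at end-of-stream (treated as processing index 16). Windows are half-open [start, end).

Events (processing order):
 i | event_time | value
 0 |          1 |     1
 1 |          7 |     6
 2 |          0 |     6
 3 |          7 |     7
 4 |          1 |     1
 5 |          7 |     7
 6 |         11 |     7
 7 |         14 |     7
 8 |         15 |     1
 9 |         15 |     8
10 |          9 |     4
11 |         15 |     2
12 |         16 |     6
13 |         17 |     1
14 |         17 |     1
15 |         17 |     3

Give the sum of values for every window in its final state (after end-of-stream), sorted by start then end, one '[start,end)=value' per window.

[0,3)=7 [7,9)=20 [11,13)=7 [14,19)=29

i=0 t=1 v=1: → [1,3); WM=−∞
i=1 t=7 v=6: → [7,9); WM=−∞
i=2 t=0 v=6: → [0,3); WM=7
i=3 t=7 v=7: → [7,9); WM=7
i=4 t=1 v=1: DROP (t<7-4); WM=7
i=5 t=7 v=7: → [7,9); WM=7
i=6 t=11 v=7: → [11,13); WM=7
i=7 t=14 v=7: → [14,16); WM=7
i=8 t=15 v=1: → [14,17); WM=15
i=9 t=15 v=8: → [14,17); WM=15
i=10 t=9 v=4: DROP (t<15-4); WM=15
i=11 t=15 v=2: → [14,17); WM=15
i=12 t=16 v=6: → [14,18); WM=15
i=13 t=17 v=1: → [14,19); WM=15
i=14 t=17 v=1: → [14,19); WM=17
i=15 t=17 v=3: → [14,19); WM=17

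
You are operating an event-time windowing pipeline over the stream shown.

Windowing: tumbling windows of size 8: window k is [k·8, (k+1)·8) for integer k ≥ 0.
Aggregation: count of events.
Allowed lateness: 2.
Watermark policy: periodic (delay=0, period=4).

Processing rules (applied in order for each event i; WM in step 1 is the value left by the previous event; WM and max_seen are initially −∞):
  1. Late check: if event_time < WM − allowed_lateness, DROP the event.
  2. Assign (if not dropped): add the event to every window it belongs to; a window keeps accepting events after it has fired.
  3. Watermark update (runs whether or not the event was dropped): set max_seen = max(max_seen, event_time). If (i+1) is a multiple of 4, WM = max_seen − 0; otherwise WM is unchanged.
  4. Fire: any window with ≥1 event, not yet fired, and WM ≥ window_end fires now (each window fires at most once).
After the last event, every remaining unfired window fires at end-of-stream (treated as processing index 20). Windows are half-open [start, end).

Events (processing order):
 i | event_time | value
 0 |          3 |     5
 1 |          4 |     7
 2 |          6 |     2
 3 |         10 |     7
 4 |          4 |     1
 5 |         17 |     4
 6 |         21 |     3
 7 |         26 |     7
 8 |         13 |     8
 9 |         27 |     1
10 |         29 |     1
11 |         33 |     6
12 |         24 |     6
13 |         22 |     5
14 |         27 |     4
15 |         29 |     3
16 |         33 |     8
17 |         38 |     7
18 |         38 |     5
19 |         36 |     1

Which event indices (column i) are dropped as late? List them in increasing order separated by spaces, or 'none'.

i=0 t=3 v=5: → [0,8); WM=−∞
i=1 t=4 v=7: → [0,8); WM=−∞
i=2 t=6 v=2: → [0,8); WM=−∞
i=3 t=10 v=7: → [8,16); WM=10; [0,8) fires=3
i=4 t=4 v=1: DROP (t<10-2); WM=10
i=5 t=17 v=4: → [16,24); WM=10
i=6 t=21 v=3: → [16,24); WM=10
i=7 t=26 v=7: → [24,32); WM=26; [8,16) fires=1 [16,24) fires=2
i=8 t=13 v=8: DROP (t<26-2); WM=26
i=9 t=27 v=1: → [24,32); WM=26
i=10 t=29 v=1: → [24,32); WM=26
i=11 t=33 v=6: → [32,40); WM=33; [24,32) fires=3
i=12 t=24 v=6: DROP (t<33-2); WM=33
i=13 t=22 v=5: DROP (t<33-2); WM=33
i=14 t=27 v=4: DROP (t<33-2); WM=33
i=15 t=29 v=3: DROP (t<33-2); WM=33
i=16 t=33 v=8: → [32,40); WM=33
i=17 t=38 v=7: → [32,40); WM=33
i=18 t=38 v=5: → [32,40); WM=33
i=19 t=36 v=1: → [32,40); WM=38

4 8 12 13 14 15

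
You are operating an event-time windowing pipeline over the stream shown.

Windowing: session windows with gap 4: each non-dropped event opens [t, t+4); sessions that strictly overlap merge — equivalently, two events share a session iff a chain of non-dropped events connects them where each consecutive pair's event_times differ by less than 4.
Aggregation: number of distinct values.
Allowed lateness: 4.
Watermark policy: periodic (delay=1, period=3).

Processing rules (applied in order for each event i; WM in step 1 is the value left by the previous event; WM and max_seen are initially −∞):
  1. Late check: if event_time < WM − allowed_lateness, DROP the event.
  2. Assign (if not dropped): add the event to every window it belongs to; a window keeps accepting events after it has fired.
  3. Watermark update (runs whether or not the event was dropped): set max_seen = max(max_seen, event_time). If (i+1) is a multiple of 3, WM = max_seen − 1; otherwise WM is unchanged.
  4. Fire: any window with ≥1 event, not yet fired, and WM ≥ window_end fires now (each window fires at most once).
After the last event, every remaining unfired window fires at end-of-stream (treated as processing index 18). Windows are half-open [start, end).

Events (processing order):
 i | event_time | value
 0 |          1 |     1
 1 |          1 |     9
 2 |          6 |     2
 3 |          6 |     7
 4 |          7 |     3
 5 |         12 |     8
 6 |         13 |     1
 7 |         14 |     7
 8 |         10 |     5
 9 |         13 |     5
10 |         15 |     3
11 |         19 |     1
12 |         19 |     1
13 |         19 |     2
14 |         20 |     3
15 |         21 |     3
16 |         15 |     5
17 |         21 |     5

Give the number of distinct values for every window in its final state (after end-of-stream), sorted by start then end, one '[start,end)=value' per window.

[1,5)=2 [6,19)=6 [19,25)=4

i=0 t=1 v=1: → [1,5); WM=−∞
i=1 t=1 v=9: → [1,5); WM=−∞
i=2 t=6 v=2: → [6,10); WM=5
i=3 t=6 v=7: → [6,10); WM=5
i=4 t=7 v=3: → [6,11); WM=5
i=5 t=12 v=8: → [12,16); WM=11
i=6 t=13 v=1: → [12,17); WM=11
i=7 t=14 v=7: → [12,18); WM=11
i=8 t=10 v=5: → [6,18); WM=13
i=9 t=13 v=5: → [6,18); WM=13
i=10 t=15 v=3: → [6,19); WM=13
i=11 t=19 v=1: → [19,23); WM=18
i=12 t=19 v=1: → [19,23); WM=18
i=13 t=19 v=2: → [19,23); WM=18
i=14 t=20 v=3: → [19,24); WM=19
i=15 t=21 v=3: → [19,25); WM=19
i=16 t=15 v=5: → [6,19); WM=19
i=17 t=21 v=5: → [19,25); WM=20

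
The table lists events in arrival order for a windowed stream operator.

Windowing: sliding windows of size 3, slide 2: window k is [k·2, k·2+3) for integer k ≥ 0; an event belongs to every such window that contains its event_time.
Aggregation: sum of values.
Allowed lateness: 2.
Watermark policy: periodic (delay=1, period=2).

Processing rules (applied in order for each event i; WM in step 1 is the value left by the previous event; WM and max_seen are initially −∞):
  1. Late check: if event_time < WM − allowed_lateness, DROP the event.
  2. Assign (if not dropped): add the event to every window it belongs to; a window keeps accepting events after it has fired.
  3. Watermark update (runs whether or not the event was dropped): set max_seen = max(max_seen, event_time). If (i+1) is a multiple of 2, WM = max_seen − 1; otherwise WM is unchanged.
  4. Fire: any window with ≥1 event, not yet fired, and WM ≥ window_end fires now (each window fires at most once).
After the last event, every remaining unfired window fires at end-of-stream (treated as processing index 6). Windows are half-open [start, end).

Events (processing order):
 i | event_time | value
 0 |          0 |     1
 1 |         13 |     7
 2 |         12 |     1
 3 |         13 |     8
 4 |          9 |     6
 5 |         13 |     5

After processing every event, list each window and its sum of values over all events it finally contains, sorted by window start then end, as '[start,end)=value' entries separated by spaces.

[0,3)=1 [10,13)=1 [12,15)=21

i=0 t=0 v=1: → [0,3); WM=−∞
i=1 t=13 v=7: → [12,15); WM=12; [0,3) fires=1
i=2 t=12 v=1: → [12,15),[10,13); WM=12
i=3 t=13 v=8: → [12,15); WM=12
i=4 t=9 v=6: DROP (t<12-2); WM=12
i=5 t=13 v=5: → [12,15); WM=12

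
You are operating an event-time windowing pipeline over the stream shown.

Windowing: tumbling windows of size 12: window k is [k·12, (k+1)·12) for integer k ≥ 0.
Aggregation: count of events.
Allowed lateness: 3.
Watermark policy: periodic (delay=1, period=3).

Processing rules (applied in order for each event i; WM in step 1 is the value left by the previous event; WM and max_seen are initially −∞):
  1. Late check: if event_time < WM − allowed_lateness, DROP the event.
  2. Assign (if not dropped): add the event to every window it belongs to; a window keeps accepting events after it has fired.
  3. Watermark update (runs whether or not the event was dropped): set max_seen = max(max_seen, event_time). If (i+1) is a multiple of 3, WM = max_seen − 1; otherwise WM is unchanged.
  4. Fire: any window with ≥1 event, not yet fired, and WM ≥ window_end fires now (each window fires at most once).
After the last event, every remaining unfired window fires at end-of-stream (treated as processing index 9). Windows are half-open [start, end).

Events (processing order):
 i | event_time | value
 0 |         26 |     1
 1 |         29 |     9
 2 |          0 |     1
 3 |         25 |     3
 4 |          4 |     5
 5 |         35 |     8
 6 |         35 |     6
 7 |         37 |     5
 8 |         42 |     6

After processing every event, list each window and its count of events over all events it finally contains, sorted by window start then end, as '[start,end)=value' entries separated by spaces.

[0,12)=1 [24,36)=5 [36,48)=2

i=0 t=26 v=1: → [24,36); WM=−∞
i=1 t=29 v=9: → [24,36); WM=−∞
i=2 t=0 v=1: → [0,12); WM=28; [0,12) fires=1
i=3 t=25 v=3: → [24,36); WM=28
i=4 t=4 v=5: DROP (t<28-3); WM=28
i=5 t=35 v=8: → [24,36); WM=34
i=6 t=35 v=6: → [24,36); WM=34
i=7 t=37 v=5: → [36,48); WM=34
i=8 t=42 v=6: → [36,48); WM=41; [24,36) fires=5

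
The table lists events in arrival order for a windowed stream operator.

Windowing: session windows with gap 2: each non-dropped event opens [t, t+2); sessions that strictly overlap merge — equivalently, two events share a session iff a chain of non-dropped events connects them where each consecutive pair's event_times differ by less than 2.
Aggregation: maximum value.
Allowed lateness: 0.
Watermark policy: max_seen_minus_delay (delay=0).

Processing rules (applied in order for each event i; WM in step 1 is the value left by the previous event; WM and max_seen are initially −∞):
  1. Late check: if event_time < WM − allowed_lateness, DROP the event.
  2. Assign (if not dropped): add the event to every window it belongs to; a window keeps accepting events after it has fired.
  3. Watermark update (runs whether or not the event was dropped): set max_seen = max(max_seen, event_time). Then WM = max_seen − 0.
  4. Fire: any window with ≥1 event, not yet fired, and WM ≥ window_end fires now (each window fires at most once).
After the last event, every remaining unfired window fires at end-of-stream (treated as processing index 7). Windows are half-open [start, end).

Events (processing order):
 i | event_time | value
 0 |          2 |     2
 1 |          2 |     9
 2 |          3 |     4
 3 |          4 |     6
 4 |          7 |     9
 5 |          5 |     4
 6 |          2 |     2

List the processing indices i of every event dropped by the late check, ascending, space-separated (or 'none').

i=0 t=2 v=2: → [2,4); WM=2
i=1 t=2 v=9: → [2,4); WM=2
i=2 t=3 v=4: → [2,5); WM=3
i=3 t=4 v=6: → [2,6); WM=4
i=4 t=7 v=9: → [7,9); WM=7
i=5 t=5 v=4: DROP (t<7-0); WM=7
i=6 t=2 v=2: DROP (t<7-0); WM=7

5 6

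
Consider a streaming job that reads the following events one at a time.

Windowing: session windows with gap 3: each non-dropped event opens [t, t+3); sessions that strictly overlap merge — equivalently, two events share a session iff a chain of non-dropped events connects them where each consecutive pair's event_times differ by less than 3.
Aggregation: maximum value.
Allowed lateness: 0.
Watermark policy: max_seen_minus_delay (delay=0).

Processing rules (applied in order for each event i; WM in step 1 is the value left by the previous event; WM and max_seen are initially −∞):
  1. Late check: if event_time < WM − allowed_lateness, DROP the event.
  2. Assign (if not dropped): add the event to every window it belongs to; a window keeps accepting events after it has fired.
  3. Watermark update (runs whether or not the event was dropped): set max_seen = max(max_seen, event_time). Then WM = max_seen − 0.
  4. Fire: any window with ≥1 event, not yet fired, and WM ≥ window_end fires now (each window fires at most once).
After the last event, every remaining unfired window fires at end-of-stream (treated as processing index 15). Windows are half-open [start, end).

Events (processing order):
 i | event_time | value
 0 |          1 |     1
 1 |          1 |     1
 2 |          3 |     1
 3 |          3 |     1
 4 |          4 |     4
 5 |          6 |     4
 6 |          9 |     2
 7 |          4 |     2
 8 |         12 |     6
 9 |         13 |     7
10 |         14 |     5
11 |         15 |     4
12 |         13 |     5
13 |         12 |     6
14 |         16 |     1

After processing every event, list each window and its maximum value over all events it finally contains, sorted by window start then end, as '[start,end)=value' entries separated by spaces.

[1,9)=4 [9,12)=2 [12,19)=7

i=0 t=1 v=1: → [1,4); WM=1
i=1 t=1 v=1: → [1,4); WM=1
i=2 t=3 v=1: → [1,6); WM=3
i=3 t=3 v=1: → [1,6); WM=3
i=4 t=4 v=4: → [1,7); WM=4
i=5 t=6 v=4: → [1,9); WM=6
i=6 t=9 v=2: → [9,12); WM=9
i=7 t=4 v=2: DROP (t<9-0); WM=9
i=8 t=12 v=6: → [12,15); WM=12
i=9 t=13 v=7: → [12,16); WM=13
i=10 t=14 v=5: → [12,17); WM=14
i=11 t=15 v=4: → [12,18); WM=15
i=12 t=13 v=5: DROP (t<15-0); WM=15
i=13 t=12 v=6: DROP (t<15-0); WM=15
i=14 t=16 v=1: → [12,19); WM=16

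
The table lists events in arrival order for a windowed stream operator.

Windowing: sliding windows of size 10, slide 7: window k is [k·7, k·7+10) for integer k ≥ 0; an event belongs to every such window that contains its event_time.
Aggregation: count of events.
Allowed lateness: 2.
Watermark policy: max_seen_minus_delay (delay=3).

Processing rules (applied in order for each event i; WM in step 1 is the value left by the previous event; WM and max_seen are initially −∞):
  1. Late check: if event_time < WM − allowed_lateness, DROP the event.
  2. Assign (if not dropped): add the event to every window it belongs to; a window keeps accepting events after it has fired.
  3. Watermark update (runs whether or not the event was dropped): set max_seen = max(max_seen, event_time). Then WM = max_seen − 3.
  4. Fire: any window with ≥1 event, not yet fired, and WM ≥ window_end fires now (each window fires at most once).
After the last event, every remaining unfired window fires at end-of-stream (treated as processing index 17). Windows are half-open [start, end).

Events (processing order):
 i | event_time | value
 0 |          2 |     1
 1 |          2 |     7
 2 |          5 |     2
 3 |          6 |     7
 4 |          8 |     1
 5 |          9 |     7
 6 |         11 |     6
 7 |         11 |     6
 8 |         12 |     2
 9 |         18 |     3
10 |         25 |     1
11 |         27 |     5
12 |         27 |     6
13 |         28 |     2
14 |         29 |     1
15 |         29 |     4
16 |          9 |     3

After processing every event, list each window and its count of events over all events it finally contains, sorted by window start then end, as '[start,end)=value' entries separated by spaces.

[0,10)=6 [7,17)=5 [14,24)=1 [21,31)=6 [28,38)=3

i=0 t=2 v=1: → [0,10); WM=-1
i=1 t=2 v=7: → [0,10); WM=-1
i=2 t=5 v=2: → [0,10); WM=2
i=3 t=6 v=7: → [0,10); WM=3
i=4 t=8 v=1: → [7,17),[0,10); WM=5
i=5 t=9 v=7: → [7,17),[0,10); WM=6
i=6 t=11 v=6: → [7,17); WM=8
i=7 t=11 v=6: → [7,17); WM=8
i=8 t=12 v=2: → [7,17); WM=9
i=9 t=18 v=3: → [14,24); WM=15; [0,10) fires=6
i=10 t=25 v=1: → [21,31); WM=22; [7,17) fires=5
i=11 t=27 v=5: → [21,31); WM=24; [14,24) fires=1
i=12 t=27 v=6: → [21,31); WM=24
i=13 t=28 v=2: → [28,38),[21,31); WM=25
i=14 t=29 v=1: → [28,38),[21,31); WM=26
i=15 t=29 v=4: → [28,38),[21,31); WM=26
i=16 t=9 v=3: DROP (t<26-2); WM=26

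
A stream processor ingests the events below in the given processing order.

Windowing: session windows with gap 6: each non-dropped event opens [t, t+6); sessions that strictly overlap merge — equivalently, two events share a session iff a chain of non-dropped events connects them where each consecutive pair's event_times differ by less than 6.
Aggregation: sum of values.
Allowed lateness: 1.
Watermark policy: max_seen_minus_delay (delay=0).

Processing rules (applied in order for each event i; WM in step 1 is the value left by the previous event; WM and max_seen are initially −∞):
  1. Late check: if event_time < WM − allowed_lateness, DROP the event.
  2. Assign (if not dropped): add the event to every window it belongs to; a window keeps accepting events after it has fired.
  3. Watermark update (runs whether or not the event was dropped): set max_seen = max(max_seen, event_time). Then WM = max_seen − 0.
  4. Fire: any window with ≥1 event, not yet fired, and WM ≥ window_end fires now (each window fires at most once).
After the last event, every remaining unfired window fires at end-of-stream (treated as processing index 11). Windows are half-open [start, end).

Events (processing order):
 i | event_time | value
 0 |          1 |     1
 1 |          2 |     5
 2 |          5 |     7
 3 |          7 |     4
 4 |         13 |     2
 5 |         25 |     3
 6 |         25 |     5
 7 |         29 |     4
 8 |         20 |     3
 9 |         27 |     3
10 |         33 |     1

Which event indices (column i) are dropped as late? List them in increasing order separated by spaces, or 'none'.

8 9

i=0 t=1 v=1: → [1,7); WM=1
i=1 t=2 v=5: → [1,8); WM=2
i=2 t=5 v=7: → [1,11); WM=5
i=3 t=7 v=4: → [1,13); WM=7
i=4 t=13 v=2: → [13,19); WM=13
i=5 t=25 v=3: → [25,31); WM=25
i=6 t=25 v=5: → [25,31); WM=25
i=7 t=29 v=4: → [25,35); WM=29
i=8 t=20 v=3: DROP (t<29-1); WM=29
i=9 t=27 v=3: DROP (t<29-1); WM=29
i=10 t=33 v=1: → [25,39); WM=33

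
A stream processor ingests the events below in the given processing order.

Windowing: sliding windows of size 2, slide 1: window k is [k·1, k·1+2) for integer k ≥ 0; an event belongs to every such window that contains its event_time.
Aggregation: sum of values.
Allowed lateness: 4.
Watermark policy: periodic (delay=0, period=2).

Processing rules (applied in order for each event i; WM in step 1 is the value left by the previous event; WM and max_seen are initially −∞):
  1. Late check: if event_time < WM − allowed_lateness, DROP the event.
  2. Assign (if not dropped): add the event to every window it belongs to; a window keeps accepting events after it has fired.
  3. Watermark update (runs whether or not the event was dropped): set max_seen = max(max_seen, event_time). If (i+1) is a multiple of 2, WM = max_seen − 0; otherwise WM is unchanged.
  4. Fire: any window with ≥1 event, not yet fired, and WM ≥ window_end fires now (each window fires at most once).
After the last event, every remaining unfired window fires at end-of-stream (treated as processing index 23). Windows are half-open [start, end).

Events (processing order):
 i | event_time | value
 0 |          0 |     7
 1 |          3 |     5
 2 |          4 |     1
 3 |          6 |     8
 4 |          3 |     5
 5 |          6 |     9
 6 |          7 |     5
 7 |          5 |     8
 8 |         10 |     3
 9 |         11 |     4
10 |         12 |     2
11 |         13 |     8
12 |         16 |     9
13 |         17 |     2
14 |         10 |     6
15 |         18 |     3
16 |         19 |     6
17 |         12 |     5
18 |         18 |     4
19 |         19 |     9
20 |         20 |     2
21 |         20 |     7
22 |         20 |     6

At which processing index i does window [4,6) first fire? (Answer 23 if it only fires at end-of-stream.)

i=0 t=0 v=7: → [0,2); WM=−∞
i=1 t=3 v=5: → [3,5),[2,4); WM=3; [0,2) fires=7
i=2 t=4 v=1: → [4,6),[3,5); WM=3
i=3 t=6 v=8: → [6,8),[5,7); WM=6; [2,4) fires=5 [3,5) fires=6 [4,6) fires=1
i=4 t=3 v=5: → [3,5),[2,4); WM=6
i=5 t=6 v=9: → [6,8),[5,7); WM=6
i=6 t=7 v=5: → [7,9),[6,8); WM=6
i=7 t=5 v=8: → [5,7),[4,6); WM=7; [5,7) fires=25
i=8 t=10 v=3: → [10,12),[9,11); WM=7
i=9 t=11 v=4: → [11,13),[10,12); WM=11; [6,8) fires=22 [7,9) fires=5 [9,11) fires=3
i=10 t=12 v=2: → [12,14),[11,13); WM=11
i=11 t=13 v=8: → [13,15),[12,14); WM=13; [10,12) fires=7 [11,13) fires=6
i=12 t=16 v=9: → [16,18),[15,17); WM=13
i=13 t=17 v=2: → [17,19),[16,18); WM=17; [12,14) fires=10 [13,15) fires=8 [15,17) fires=9
i=14 t=10 v=6: DROP (t<17-4); WM=17
i=15 t=18 v=3: → [18,20),[17,19); WM=18; [16,18) fires=11
i=16 t=19 v=6: → [19,21),[18,20); WM=18
i=17 t=12 v=5: DROP (t<18-4); WM=19; [17,19) fires=5
i=18 t=18 v=4: → [18,20),[17,19); WM=19
i=19 t=19 v=9: → [19,21),[18,20); WM=19
i=20 t=20 v=2: → [20,22),[19,21); WM=19
i=21 t=20 v=7: → [20,22),[19,21); WM=20; [18,20) fires=22
i=22 t=20 v=6: → [20,22),[19,21); WM=20

3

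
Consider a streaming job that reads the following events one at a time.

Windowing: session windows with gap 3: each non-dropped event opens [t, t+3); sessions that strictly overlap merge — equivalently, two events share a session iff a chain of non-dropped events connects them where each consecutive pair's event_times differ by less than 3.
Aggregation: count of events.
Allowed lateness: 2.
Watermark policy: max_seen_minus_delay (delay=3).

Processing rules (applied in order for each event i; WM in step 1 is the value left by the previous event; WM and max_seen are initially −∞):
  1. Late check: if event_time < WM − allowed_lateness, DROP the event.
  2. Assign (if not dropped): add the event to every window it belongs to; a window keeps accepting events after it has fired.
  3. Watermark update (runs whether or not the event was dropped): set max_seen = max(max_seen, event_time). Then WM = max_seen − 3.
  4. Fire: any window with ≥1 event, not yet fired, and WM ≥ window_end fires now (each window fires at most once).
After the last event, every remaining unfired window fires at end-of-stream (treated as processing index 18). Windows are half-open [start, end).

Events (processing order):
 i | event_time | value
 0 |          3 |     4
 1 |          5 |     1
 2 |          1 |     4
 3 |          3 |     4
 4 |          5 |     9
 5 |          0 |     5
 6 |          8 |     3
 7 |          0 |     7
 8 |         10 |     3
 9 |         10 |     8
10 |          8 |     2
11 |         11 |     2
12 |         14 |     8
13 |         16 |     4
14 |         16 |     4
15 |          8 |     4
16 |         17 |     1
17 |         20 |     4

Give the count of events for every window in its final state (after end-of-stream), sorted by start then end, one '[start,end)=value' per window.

[0,8)=6 [8,14)=5 [14,20)=4 [20,23)=1

i=0 t=3 v=4: → [3,6); WM=0
i=1 t=5 v=1: → [3,8); WM=2
i=2 t=1 v=4: → [1,8); WM=2
i=3 t=3 v=4: → [1,8); WM=2
i=4 t=5 v=9: → [1,8); WM=2
i=5 t=0 v=5: → [0,8); WM=2
i=6 t=8 v=3: → [8,11); WM=5
i=7 t=0 v=7: DROP (t<5-2); WM=5
i=8 t=10 v=3: → [8,13); WM=7
i=9 t=10 v=8: → [8,13); WM=7
i=10 t=8 v=2: → [8,13); WM=7
i=11 t=11 v=2: → [8,14); WM=8
i=12 t=14 v=8: → [14,17); WM=11
i=13 t=16 v=4: → [14,19); WM=13
i=14 t=16 v=4: → [14,19); WM=13
i=15 t=8 v=4: DROP (t<13-2); WM=13
i=16 t=17 v=1: → [14,20); WM=14
i=17 t=20 v=4: → [20,23); WM=17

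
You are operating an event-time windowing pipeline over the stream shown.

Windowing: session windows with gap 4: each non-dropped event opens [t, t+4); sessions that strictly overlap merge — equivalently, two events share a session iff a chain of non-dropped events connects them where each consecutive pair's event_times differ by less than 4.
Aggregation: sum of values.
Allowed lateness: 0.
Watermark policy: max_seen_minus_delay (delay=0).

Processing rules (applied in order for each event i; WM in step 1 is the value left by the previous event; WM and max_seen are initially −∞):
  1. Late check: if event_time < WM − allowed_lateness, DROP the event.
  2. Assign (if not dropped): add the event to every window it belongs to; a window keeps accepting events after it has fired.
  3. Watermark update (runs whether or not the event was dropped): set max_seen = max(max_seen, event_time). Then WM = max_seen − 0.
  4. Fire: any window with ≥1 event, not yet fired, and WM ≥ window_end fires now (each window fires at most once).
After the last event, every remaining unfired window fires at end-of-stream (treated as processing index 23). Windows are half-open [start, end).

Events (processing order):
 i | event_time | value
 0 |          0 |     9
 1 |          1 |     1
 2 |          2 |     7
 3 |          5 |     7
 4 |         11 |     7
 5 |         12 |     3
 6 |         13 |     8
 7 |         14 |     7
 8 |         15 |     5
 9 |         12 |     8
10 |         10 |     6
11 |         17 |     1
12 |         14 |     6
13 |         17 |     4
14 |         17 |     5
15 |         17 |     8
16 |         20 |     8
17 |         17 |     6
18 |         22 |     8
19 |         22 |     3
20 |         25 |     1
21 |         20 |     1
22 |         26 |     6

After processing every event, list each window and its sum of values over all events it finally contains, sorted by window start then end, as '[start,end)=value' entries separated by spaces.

i=0 t=0 v=9: → [0,4); WM=0
i=1 t=1 v=1: → [0,5); WM=1
i=2 t=2 v=7: → [0,6); WM=2
i=3 t=5 v=7: → [0,9); WM=5
i=4 t=11 v=7: → [11,15); WM=11
i=5 t=12 v=3: → [11,16); WM=12
i=6 t=13 v=8: → [11,17); WM=13
i=7 t=14 v=7: → [11,18); WM=14
i=8 t=15 v=5: → [11,19); WM=15
i=9 t=12 v=8: DROP (t<15-0); WM=15
i=10 t=10 v=6: DROP (t<15-0); WM=15
i=11 t=17 v=1: → [11,21); WM=17
i=12 t=14 v=6: DROP (t<17-0); WM=17
i=13 t=17 v=4: → [11,21); WM=17
i=14 t=17 v=5: → [11,21); WM=17
i=15 t=17 v=8: → [11,21); WM=17
i=16 t=20 v=8: → [11,24); WM=20
i=17 t=17 v=6: DROP (t<20-0); WM=20
i=18 t=22 v=8: → [11,26); WM=22
i=19 t=22 v=3: → [11,26); WM=22
i=20 t=25 v=1: → [11,29); WM=25
i=21 t=20 v=1: DROP (t<25-0); WM=25
i=22 t=26 v=6: → [11,30); WM=26

[0,9)=24 [11,30)=74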